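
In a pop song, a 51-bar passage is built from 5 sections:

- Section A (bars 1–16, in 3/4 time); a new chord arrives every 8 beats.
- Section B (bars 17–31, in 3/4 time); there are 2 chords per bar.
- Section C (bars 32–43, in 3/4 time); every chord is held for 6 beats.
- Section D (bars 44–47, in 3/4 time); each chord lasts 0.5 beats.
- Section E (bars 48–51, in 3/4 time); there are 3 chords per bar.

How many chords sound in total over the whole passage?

78 chords

A has 48 beats and chords last 8 each, so 6 chords.
B has 45 beats and chords last 1.5 each, so 30 chords.
C has 36 beats and chords last 6 each, so 6 chords.
D has 12 beats and chords last 0.5 each, so 24 chords.
E has 12 beats and chords last 1 each, so 12 chords.
Total: 6 + 30 + 6 + 24 + 12 = 78.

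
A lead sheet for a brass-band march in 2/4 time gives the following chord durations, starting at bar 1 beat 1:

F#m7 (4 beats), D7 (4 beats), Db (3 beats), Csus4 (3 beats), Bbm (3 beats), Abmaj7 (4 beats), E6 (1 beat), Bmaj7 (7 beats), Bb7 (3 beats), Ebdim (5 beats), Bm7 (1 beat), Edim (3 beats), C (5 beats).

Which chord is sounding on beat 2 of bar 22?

Beat 2 of bar 22 is beat (22−1)×2 + 2 = 44 overall.
Running totals: F#m7 ends at 4, D7 ends at 8, Db ends at 11, Csus4 ends at 14, Bbm ends at 17, Abmaj7 ends at 21, E6 ends at 22, Bmaj7 ends at 29, Bb7 ends at 32, Ebdim ends at 37, Bm7 ends at 38, Edim ends at 41, C ends at 46.
Beat 44 falls within C.

C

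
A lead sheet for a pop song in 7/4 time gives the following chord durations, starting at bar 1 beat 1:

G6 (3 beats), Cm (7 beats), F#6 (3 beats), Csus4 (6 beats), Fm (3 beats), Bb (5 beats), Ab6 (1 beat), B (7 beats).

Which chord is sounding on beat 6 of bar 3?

Beat 6 of bar 3 is beat (3−1)×7 + 6 = 20 overall.
Running totals: G6 ends at 3, Cm ends at 10, F#6 ends at 13, Csus4 ends at 19, Fm ends at 22.
Beat 20 falls within Fm.

Fm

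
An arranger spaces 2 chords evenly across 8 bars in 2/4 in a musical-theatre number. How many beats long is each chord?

8 bars × 2 beats/bar = 16 beats total.
16 beats ÷ 2 chords = 8 beats per chord.

8 beats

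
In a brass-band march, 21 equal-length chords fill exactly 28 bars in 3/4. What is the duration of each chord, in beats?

28 bars × 3 beats/bar = 84 beats total.
84 beats ÷ 21 chords = 4 beats per chord.
(That is a whole note.)

4 beats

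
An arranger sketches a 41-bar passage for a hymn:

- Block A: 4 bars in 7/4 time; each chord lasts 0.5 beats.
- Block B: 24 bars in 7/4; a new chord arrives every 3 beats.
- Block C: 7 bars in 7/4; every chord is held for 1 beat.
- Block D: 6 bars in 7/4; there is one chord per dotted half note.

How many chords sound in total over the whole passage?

A has 28 beats and chords last 0.5 each, so 56 chords.
B has 168 beats and chords last 3 each, so 56 chords.
C has 49 beats and chords last 1 each, so 49 chords.
D has 42 beats and chords last 3 each, so 14 chords.
Total: 56 + 56 + 49 + 14 = 175.

175 chords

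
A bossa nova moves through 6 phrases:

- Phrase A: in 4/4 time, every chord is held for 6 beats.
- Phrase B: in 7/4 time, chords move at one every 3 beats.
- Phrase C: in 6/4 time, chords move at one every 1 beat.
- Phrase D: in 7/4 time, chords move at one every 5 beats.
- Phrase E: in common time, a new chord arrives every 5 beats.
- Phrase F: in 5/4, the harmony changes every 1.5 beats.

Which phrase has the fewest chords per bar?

Phrase A

A: each chord is 6 beats in 4/4, so 2/3 per bar.
B: each chord is 3 beats in 7/4, so 7/3 per bar.
C: each chord is 1 beat in 6/4, so 6 per bar.
D: each chord is 5 beats in 7/4, so 1.4 per bar.
E: each chord is 5 beats in 4/4, so 0.8 per bar.
F: each chord is 1.5 beats in 5/4, so 10/3 per bar.
Slowest is A at 2/3 chords/bar.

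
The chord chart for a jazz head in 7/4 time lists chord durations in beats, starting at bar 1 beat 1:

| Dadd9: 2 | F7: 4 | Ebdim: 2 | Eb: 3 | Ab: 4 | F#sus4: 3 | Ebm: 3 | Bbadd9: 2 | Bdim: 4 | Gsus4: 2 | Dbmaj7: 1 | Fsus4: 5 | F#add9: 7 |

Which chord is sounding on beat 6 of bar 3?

Beat 6 of bar 3 is beat (3−1)×7 + 6 = 20 overall.
Running totals: Dadd9 ends at 2, F7 ends at 6, Ebdim ends at 8, Eb ends at 11, Ab ends at 15, F#sus4 ends at 18, Ebm ends at 21.
Beat 20 falls within Ebm.

Ebm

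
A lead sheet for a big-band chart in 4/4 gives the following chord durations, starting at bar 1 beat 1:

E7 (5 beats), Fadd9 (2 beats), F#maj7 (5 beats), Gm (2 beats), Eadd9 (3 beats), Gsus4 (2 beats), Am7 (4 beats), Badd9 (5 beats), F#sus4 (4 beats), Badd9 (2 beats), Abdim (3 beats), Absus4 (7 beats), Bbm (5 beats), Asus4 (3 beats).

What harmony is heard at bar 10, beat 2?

Absus4

Beat 2 of bar 10 is beat (10−1)×4 + 2 = 38 overall.
Running totals: E7 ends at 5, Fadd9 ends at 7, F#maj7 ends at 12, Gm ends at 14, Eadd9 ends at 17, Gsus4 ends at 19, Am7 ends at 23, Badd9 ends at 28, F#sus4 ends at 32, Badd9 ends at 34, Abdim ends at 37, Absus4 ends at 44.
Beat 38 falls within Absus4.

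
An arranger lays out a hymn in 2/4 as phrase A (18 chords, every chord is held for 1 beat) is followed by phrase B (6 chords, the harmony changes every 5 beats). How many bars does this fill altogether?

A: 18 × 1 = 18 beats = 9 bars.
B: 6 × 5 = 30 beats = 15 bars.
Total: 9 + 15 = 24 bars.

24 bars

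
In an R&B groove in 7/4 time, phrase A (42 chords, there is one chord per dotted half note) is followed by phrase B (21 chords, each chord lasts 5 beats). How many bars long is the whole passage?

A: 42 × 3 = 126 beats = 18 bars.
B: 21 × 5 = 105 beats = 15 bars.
Total: 18 + 15 = 33 bars.

33 bars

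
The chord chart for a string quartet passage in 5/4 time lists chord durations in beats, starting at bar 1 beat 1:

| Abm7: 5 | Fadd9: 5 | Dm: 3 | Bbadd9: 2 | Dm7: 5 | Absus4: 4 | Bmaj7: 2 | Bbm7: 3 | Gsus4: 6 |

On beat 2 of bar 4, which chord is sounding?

Dm7

Beat 2 of bar 4 is beat (4−1)×5 + 2 = 17 overall.
Running totals: Abm7 ends at 5, Fadd9 ends at 10, Dm ends at 13, Bbadd9 ends at 15, Dm7 ends at 20.
Beat 17 falls within Dm7.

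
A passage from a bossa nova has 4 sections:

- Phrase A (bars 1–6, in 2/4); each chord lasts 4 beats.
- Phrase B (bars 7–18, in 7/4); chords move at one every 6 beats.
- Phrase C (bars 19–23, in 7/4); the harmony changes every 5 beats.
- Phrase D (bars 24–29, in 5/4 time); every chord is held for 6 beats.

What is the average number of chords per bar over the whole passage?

A: 6 × 2 = 12 beats ÷ 4 = 3 chords.
B: 12 × 7 = 84 beats ÷ 6 = 14 chords.
C: 5 × 7 = 35 beats ÷ 5 = 7 chords.
D: 6 × 5 = 30 beats ÷ 6 = 5 chords.
Overall: 29 chords over 29 bars → 29/29 = 1 chords per bar.

1 chords per bar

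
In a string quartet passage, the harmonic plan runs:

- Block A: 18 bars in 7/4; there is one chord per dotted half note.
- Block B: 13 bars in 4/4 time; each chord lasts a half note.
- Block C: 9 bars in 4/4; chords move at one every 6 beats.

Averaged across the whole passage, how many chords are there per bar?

A: 18 bars of 7 beats is 126 beats; at 3 beats each that's 42 chords.
B: 13 bars of 4 beats is 52 beats; at 2 beats each that's 26 chords.
C: 9 bars of 4 beats is 36 beats; at 6 beats each that's 6 chords.
Overall: 74 chords over 40 bars → 74/40 = 1.85 chords per bar.

1.85 chords per bar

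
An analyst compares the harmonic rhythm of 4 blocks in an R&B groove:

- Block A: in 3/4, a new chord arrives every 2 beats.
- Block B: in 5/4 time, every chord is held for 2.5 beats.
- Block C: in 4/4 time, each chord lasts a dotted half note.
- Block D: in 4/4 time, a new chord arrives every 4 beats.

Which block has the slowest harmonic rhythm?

Block D

A: 3 beats/bar ÷ 2 beats/chord = 1.5 chords/bar.
B: 5 beats/bar ÷ 2.5 beats/chord = 2 chords/bar.
C: 4 beats/bar ÷ 3 beats/chord = 4/3 chords/bar.
D: 4 beats/bar ÷ 4 beats/chord = 1 chord/bar.
Slowest is D at 1 chords/bar.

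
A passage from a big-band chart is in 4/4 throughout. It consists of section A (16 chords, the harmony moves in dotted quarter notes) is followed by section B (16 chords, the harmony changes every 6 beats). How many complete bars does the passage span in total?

30 bars

A: 16 × 1.5 = 24 beats = 6 bars.
B: 16 × 6 = 96 beats = 24 bars.
Total: 6 + 24 = 30 bars.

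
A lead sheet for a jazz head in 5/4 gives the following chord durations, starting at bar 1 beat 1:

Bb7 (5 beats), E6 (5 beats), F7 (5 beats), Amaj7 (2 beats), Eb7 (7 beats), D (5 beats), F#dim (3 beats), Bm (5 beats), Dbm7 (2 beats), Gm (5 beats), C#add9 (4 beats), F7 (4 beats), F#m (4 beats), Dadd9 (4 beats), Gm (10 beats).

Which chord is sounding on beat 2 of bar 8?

Beat 2 of bar 8 is beat (8−1)×5 + 2 = 37 overall.
Running totals: Bb7 ends at 5, E6 ends at 10, F7 ends at 15, Amaj7 ends at 17, Eb7 ends at 24, D ends at 29, F#dim ends at 32, Bm ends at 37.
Beat 37 falls within Bm.

Bm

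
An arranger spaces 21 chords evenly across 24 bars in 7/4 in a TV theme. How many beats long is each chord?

8 beats

24 bars × 7 beats/bar = 168 beats total.
168 beats ÷ 21 chords = 8 beats per chord.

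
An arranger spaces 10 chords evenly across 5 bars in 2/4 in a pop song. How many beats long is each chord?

1 beat

5 bars × 2 beats/bar = 10 beats total.
10 beats ÷ 10 chords = 1 beats per chord.
(That is a quarter note.)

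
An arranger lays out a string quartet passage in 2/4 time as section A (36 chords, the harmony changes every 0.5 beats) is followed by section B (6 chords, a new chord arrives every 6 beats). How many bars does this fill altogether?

A: 36 × 0.5 = 18 beats = 9 bars.
B: 6 × 6 = 36 beats = 18 bars.
Total: 9 + 18 = 27 bars.

27 bars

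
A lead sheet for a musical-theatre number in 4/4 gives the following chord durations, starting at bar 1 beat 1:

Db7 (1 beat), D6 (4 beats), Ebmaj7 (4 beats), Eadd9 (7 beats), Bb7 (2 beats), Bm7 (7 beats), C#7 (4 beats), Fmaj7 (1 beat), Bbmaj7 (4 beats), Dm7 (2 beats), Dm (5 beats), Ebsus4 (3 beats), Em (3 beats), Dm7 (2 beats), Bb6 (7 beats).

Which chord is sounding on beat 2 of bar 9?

Beat 2 of bar 9 is beat (9−1)×4 + 2 = 34 overall.
Running totals: Db7 ends at 1, D6 ends at 5, Ebmaj7 ends at 9, Eadd9 ends at 16, Bb7 ends at 18, Bm7 ends at 25, C#7 ends at 29, Fmaj7 ends at 30, Bbmaj7 ends at 34.
Beat 34 falls within Bbmaj7.

Bbmaj7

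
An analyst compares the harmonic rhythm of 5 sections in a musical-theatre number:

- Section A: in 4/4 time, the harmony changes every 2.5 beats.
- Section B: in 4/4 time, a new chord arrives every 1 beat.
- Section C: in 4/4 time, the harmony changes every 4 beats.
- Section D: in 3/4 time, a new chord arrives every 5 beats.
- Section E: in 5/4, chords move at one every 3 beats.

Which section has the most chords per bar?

A: 4/2.5 = 1.6 chords/bar.
B: 4/1 = 4 chords/bar.
C: 4/4 = 1 chord/bar.
D: 3/5 = 0.6 chords/bar.
E: 5/3 = 5/3 chords/bar.
Fastest is B at 4 chords/bar.

Section B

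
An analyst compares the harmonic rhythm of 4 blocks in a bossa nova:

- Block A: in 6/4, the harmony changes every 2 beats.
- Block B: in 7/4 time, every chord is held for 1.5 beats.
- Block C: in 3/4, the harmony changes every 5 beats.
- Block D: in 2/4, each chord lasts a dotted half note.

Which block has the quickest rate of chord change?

Block B

A: 6 beats/bar ÷ 2 beats/chord = 3 chords/bar.
B: 7 beats/bar ÷ 1.5 beats/chord = 14/3 chords/bar.
C: 3 beats/bar ÷ 5 beats/chord = 0.6 chords/bar.
D: 2 beats/bar ÷ 3 beats/chord = 2/3 chords/bar.
Fastest is B at 14/3 chords/bar.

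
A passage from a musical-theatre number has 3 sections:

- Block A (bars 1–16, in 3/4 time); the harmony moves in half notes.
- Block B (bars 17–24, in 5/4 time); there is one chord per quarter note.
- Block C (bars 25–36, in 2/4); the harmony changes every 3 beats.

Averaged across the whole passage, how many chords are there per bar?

A: 16 bars of 3 beats is 48 beats; at 2 beats each that's 24 chords.
B: 8 bars of 5 beats is 40 beats; at 1 beat each that's 40 chords.
C: 12 bars of 2 beats is 24 beats; at 3 beats each that's 8 chords.
Overall: 72 chords over 36 bars → 72/36 = 2 chords per bar.

2 chords per bar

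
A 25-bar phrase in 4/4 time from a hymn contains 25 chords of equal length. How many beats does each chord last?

25 bars × 4 beats/bar = 100 beats total.
100 beats ÷ 25 chords = 4 beats per chord.
(That is a whole note.)

4 beats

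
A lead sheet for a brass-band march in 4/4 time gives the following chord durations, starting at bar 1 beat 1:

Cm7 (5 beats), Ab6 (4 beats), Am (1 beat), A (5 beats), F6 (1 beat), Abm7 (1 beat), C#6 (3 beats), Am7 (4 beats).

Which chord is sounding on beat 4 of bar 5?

Beat 4 of bar 5 is beat (5−1)×4 + 4 = 20 overall.
Running totals: Cm7 ends at 5, Ab6 ends at 9, Am ends at 10, A ends at 15, F6 ends at 16, Abm7 ends at 17, C#6 ends at 20.
Beat 20 falls within C#6.

C#6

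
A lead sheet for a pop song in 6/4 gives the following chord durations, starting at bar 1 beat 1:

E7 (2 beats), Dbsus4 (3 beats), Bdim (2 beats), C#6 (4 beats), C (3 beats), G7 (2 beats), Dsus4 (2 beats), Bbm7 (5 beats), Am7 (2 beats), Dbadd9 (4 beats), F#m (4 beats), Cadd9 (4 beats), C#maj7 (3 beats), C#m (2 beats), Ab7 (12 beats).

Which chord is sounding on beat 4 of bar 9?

Ab7

Beat 4 of bar 9 is beat (9−1)×6 + 4 = 52 overall.
Running totals: E7 ends at 2, Dbsus4 ends at 5, Bdim ends at 7, C#6 ends at 11, C ends at 14, G7 ends at 16, Dsus4 ends at 18, Bbm7 ends at 23, Am7 ends at 25, Dbadd9 ends at 29, F#m ends at 33, Cadd9 ends at 37, C#maj7 ends at 40, C#m ends at 42, Ab7 ends at 54.
Beat 52 falls within Ab7.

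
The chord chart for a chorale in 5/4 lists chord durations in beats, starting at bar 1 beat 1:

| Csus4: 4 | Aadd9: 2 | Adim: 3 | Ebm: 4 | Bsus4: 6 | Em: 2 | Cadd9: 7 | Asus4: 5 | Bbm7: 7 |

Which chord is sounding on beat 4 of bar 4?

Beat 4 of bar 4 is beat (4−1)×5 + 4 = 19 overall.
Running totals: Csus4 ends at 4, Aadd9 ends at 6, Adim ends at 9, Ebm ends at 13, Bsus4 ends at 19.
Beat 19 falls within Bsus4.

Bsus4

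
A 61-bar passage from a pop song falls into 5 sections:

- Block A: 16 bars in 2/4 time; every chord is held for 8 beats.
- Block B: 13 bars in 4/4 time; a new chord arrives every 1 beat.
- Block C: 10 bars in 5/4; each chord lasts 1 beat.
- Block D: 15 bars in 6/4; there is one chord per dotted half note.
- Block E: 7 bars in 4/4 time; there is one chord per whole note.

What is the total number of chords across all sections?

143 chords

A: 16·2 = 32 beats, 32/8 = 4 chords.
B: 13·4 = 52 beats, 52/1 = 52 chords.
C: 10·5 = 50 beats, 50/1 = 50 chords.
D: 15·6 = 90 beats, 90/3 = 30 chords.
E: 7·4 = 28 beats, 28/4 = 7 chords.
Total: 4 + 52 + 50 + 30 + 7 = 143.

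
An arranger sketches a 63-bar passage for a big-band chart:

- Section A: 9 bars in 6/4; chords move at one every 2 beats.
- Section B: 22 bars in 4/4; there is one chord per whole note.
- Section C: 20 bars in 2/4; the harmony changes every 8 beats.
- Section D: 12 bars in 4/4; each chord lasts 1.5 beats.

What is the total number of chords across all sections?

A: 9 bars × 6 beats = 54 beats; 2 beats/chord → 27 chords.
B: 22 bars × 4 beats = 88 beats; 4 beats/chord → 22 chords.
C: 20 bars × 2 beats = 40 beats; 8 beats/chord → 5 chords.
D: 12 bars × 4 beats = 48 beats; 1.5 beats/chord → 32 chords.
Total: 27 + 22 + 5 + 32 = 86.

86 chords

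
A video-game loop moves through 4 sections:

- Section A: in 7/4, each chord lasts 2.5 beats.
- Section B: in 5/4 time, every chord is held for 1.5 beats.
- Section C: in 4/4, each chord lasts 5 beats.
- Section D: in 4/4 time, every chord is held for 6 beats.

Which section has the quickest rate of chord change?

A: each chord is 2.5 beats in 7/4, so 2.8 per bar.
B: each chord is 1.5 beats in 5/4, so 10/3 per bar.
C: each chord is 5 beats in 4/4, so 0.8 per bar.
D: each chord is 6 beats in 4/4, so 2/3 per bar.
Fastest is B at 10/3 chords/bar.

Section B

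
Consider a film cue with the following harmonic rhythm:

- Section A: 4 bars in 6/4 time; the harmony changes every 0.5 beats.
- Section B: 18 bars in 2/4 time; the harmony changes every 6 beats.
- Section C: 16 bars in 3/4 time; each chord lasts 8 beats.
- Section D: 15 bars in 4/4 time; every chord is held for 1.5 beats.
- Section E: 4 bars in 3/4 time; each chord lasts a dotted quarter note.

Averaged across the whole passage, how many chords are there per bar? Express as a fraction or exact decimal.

A: 4 × 6 = 24 beats ÷ 0.5 = 48 chords.
B: 18 × 2 = 36 beats ÷ 6 = 6 chords.
C: 16 × 3 = 48 beats ÷ 8 = 6 chords.
D: 15 × 4 = 60 beats ÷ 1.5 = 40 chords.
E: 4 × 3 = 12 beats ÷ 1.5 = 8 chords.
Overall: 108 chords over 57 bars → 108/57 = 36/19 chords per bar.

36/19 chords per bar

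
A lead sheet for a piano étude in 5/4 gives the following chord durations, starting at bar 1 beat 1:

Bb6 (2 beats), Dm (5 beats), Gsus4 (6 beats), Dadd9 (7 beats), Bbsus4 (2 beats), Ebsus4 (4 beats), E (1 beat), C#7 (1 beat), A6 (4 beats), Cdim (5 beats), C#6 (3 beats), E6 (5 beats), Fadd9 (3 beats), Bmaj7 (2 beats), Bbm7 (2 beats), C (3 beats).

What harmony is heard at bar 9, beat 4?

E6

Beat 4 of bar 9 is beat (9−1)×5 + 4 = 44 overall.
Running totals: Bb6 ends at 2, Dm ends at 7, Gsus4 ends at 13, Dadd9 ends at 20, Bbsus4 ends at 22, Ebsus4 ends at 26, E ends at 27, C#7 ends at 28, A6 ends at 32, Cdim ends at 37, C#6 ends at 40, E6 ends at 45.
Beat 44 falls within E6.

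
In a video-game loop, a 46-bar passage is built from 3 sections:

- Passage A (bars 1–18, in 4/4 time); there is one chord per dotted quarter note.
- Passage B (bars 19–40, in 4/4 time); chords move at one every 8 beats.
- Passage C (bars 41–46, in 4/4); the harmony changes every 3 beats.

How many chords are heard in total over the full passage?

67 chords

A: 18·4 = 72 beats, 72/1.5 = 48 chords.
B: 22·4 = 88 beats, 88/8 = 11 chords.
C: 6·4 = 24 beats, 24/3 = 8 chords.
Total: 48 + 11 + 8 = 67.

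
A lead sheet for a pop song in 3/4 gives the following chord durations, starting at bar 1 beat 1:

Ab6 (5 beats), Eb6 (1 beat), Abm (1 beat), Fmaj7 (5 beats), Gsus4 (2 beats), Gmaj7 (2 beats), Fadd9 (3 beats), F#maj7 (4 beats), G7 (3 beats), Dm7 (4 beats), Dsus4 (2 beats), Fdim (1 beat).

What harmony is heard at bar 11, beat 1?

Dsus4

Beat 1 of bar 11 is beat (11−1)×3 + 1 = 31 overall.
Running totals: Ab6 ends at 5, Eb6 ends at 6, Abm ends at 7, Fmaj7 ends at 12, Gsus4 ends at 14, Gmaj7 ends at 16, Fadd9 ends at 19, F#maj7 ends at 23, G7 ends at 26, Dm7 ends at 30, Dsus4 ends at 32.
Beat 31 falls within Dsus4.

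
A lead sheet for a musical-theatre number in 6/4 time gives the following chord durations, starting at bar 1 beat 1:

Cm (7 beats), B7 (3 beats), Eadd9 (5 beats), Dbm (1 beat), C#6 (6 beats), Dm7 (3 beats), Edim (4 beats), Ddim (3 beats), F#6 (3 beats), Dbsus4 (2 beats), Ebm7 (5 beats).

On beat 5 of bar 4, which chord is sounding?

Dm7

Beat 5 of bar 4 is beat (4−1)×6 + 5 = 23 overall.
Running totals: Cm ends at 7, B7 ends at 10, Eadd9 ends at 15, Dbm ends at 16, C#6 ends at 22, Dm7 ends at 25.
Beat 23 falls within Dm7.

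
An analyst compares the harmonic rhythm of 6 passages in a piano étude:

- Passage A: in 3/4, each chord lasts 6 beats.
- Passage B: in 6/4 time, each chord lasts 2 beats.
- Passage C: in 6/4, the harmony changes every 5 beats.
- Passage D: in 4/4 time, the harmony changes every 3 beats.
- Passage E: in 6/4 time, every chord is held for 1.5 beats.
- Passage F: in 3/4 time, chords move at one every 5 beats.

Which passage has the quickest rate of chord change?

Passage E

A: each chord is 6 beats in 3/4, so 0.5 per bar.
B: each chord is 2 beats in 6/4, so 3 per bar.
C: each chord is 5 beats in 6/4, so 1.2 per bar.
D: each chord is 3 beats in 4/4, so 4/3 per bar.
E: each chord is 1.5 beats in 6/4, so 4 per bar.
F: each chord is 5 beats in 3/4, so 0.6 per bar.
Fastest is E at 4 chords/bar.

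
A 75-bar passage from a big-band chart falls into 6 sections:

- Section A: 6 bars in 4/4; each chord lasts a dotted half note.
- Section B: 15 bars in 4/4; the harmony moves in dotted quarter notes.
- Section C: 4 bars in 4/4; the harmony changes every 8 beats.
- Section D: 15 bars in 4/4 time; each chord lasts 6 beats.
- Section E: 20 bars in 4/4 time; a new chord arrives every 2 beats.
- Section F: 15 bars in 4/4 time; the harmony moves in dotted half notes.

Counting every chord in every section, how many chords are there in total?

A has 24 beats and chords last 3 each, so 8 chords.
B has 60 beats and chords last 1.5 each, so 40 chords.
C has 16 beats and chords last 8 each, so 2 chords.
D has 60 beats and chords last 6 each, so 10 chords.
E has 80 beats and chords last 2 each, so 40 chords.
F has 60 beats and chords last 3 each, so 20 chords.
Total: 8 + 40 + 2 + 10 + 40 + 20 = 120.

120 chords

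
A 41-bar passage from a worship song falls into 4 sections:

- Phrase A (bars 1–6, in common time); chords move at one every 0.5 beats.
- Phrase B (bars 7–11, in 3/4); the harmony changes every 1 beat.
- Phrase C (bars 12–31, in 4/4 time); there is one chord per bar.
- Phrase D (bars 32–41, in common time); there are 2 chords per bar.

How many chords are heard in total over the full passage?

A: 6 bars × 4 beats = 24 beats; 0.5 beats/chord → 48 chords.
B: 5 bars × 3 beats = 15 beats; 1 beat/chord → 15 chords.
C: 20 bars × 4 beats = 80 beats; 4 beats/chord → 20 chords.
D: 10 bars × 4 beats = 40 beats; 2 beats/chord → 20 chords.
Total: 48 + 15 + 20 + 20 = 103.

103 chords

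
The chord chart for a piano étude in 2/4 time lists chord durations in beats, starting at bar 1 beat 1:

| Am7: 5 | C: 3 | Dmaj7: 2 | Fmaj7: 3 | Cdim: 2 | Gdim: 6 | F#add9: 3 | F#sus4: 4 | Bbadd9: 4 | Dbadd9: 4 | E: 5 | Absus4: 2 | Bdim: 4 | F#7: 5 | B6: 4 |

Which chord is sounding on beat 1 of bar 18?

Beat 1 of bar 18 is beat (18−1)×2 + 1 = 35 overall.
Running totals: Am7 ends at 5, C ends at 8, Dmaj7 ends at 10, Fmaj7 ends at 13, Cdim ends at 15, Gdim ends at 21, F#add9 ends at 24, F#sus4 ends at 28, Bbadd9 ends at 32, Dbadd9 ends at 36.
Beat 35 falls within Dbadd9.

Dbadd9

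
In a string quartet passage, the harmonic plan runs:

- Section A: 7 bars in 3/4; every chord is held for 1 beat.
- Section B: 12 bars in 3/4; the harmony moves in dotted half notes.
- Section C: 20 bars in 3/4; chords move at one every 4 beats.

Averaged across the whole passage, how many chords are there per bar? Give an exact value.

A: 7 bars of 3 beats is 21 beats; at 1 beat each that's 21 chords.
B: 12 bars of 3 beats is 36 beats; at 3 beats each that's 12 chords.
C: 20 bars of 3 beats is 60 beats; at 4 beats each that's 15 chords.
Overall: 48 chords over 39 bars → 48/39 = 16/13 chords per bar.

16/13 chords per bar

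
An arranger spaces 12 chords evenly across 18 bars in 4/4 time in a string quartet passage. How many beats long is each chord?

18 bars × 4 beats/bar = 72 beats total.
72 beats ÷ 12 chords = 6 beats per chord.

6 beats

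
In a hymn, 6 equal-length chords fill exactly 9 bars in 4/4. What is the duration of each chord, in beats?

6 beats

9 bars × 4 beats/bar = 36 beats total.
36 beats ÷ 6 chords = 6 beats per chord.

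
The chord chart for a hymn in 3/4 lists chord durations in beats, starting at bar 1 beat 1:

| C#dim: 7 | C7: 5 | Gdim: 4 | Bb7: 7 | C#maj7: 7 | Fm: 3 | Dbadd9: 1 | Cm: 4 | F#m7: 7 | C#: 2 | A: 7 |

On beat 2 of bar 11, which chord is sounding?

Beat 2 of bar 11 is beat (11−1)×3 + 2 = 32 overall.
Running totals: C#dim ends at 7, C7 ends at 12, Gdim ends at 16, Bb7 ends at 23, C#maj7 ends at 30, Fm ends at 33.
Beat 32 falls within Fm.

Fm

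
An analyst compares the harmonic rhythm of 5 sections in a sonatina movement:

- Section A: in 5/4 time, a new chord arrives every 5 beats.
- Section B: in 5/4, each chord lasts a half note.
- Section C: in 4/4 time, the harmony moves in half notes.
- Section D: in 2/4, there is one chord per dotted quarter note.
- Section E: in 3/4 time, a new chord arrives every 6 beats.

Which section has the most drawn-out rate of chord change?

A: 5/5 = 1 chord/bar.
B: 5/2 = 2.5 chords/bar.
C: 4/2 = 2 chords/bar.
D: 2/1.5 = 4/3 chords/bar.
E: 3/6 = 0.5 chords/bar.
Slowest is E at 0.5 chords/bar.

Section E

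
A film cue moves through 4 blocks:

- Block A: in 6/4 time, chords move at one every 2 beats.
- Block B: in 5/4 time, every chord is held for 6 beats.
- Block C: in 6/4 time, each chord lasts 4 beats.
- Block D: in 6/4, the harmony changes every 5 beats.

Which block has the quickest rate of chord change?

Block A

A: 6/2 = 3 chords/bar.
B: 5/6 = 5/6 chords/bar.
C: 6/4 = 1.5 chords/bar.
D: 6/5 = 1.2 chords/bar.
Fastest is A at 3 chords/bar.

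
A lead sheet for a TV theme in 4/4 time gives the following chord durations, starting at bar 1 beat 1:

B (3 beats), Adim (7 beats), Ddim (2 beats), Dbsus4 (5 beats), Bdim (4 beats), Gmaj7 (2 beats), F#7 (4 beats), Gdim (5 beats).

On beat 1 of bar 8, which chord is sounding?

Gdim

Beat 1 of bar 8 is beat (8−1)×4 + 1 = 29 overall.
Running totals: B ends at 3, Adim ends at 10, Ddim ends at 12, Dbsus4 ends at 17, Bdim ends at 21, Gmaj7 ends at 23, F#7 ends at 27, Gdim ends at 32.
Beat 29 falls within Gdim.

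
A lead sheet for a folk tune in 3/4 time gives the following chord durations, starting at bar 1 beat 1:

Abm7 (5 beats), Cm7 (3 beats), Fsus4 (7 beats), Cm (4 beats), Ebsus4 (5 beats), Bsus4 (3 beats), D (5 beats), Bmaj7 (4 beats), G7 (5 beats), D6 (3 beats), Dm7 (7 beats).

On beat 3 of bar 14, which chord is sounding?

Beat 3 of bar 14 is beat (14−1)×3 + 3 = 42 overall.
Running totals: Abm7 ends at 5, Cm7 ends at 8, Fsus4 ends at 15, Cm ends at 19, Ebsus4 ends at 24, Bsus4 ends at 27, D ends at 32, Bmaj7 ends at 36, G7 ends at 41, D6 ends at 44.
Beat 42 falls within D6.

D6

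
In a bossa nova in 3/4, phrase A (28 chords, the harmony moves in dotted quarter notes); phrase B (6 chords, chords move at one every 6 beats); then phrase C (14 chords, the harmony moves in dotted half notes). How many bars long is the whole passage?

40 bars

A: 28 × 1.5 = 42 beats = 14 bars.
B: 6 × 6 = 36 beats = 12 bars.
C: 14 × 3 = 42 beats = 14 bars.
Total: 14 + 12 + 14 = 40 bars.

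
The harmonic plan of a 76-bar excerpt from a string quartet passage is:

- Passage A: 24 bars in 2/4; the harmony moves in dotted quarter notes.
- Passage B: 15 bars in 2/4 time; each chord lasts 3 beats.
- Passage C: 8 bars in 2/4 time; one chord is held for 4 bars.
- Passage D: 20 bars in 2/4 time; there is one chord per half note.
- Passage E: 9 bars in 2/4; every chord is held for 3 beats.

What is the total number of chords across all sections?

70 chords

A: 24 bars × 2 beats = 48 beats; 1.5 beats/chord → 32 chords.
B: 15 bars × 2 beats = 30 beats; 3 beats/chord → 10 chords.
C: 8 bars × 2 beats = 16 beats; 8 beats/chord → 2 chords.
D: 20 bars × 2 beats = 40 beats; 2 beats/chord → 20 chords.
E: 9 bars × 2 beats = 18 beats; 3 beats/chord → 6 chords.
Total: 32 + 10 + 2 + 20 + 6 = 70.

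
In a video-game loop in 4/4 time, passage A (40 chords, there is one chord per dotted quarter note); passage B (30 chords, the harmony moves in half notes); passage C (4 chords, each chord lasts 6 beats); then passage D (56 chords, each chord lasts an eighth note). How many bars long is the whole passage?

43 bars

A: 40 × 1.5 = 60 beats = 15 bars.
B: 30 × 2 = 60 beats = 15 bars.
C: 4 × 6 = 24 beats = 6 bars.
D: 56 × 0.5 = 28 beats = 7 bars.
Total: 15 + 15 + 6 + 7 = 43 bars.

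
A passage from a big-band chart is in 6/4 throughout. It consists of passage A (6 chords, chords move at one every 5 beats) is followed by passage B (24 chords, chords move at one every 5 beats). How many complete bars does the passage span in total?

A: 6 × 5 = 30 beats = 5 bars.
B: 24 × 5 = 120 beats = 20 bars.
Total: 5 + 20 = 25 bars.

25 bars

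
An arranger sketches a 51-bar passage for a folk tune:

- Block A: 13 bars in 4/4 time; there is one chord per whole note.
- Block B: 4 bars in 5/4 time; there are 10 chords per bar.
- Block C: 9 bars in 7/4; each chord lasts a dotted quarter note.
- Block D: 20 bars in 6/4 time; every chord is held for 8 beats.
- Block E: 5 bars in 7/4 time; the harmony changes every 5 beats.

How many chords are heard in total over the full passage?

117 chords

A: 13·4 = 52 beats, 52/4 = 13 chords.
B: 4·5 = 20 beats, 20/0.5 = 40 chords.
C: 9·7 = 63 beats, 63/1.5 = 42 chords.
D: 20·6 = 120 beats, 120/8 = 15 chords.
E: 5·7 = 35 beats, 35/5 = 7 chords.
Total: 13 + 40 + 42 + 15 + 7 = 117.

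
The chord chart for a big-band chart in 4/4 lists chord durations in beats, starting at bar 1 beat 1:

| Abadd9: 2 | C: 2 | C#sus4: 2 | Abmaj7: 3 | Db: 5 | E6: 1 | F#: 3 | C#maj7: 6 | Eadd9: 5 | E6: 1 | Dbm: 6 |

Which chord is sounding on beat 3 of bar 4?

E6

Beat 3 of bar 4 is beat (4−1)×4 + 3 = 15 overall.
Running totals: Abadd9 ends at 2, C ends at 4, C#sus4 ends at 6, Abmaj7 ends at 9, Db ends at 14, E6 ends at 15.
Beat 15 falls within E6.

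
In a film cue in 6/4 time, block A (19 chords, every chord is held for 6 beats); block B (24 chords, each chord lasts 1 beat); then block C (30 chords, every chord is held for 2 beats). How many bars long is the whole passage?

A: 19 × 6 = 114 beats = 19 bars.
B: 24 × 1 = 24 beats = 4 bars.
C: 30 × 2 = 60 beats = 10 bars.
Total: 19 + 4 + 10 = 33 bars.

33 bars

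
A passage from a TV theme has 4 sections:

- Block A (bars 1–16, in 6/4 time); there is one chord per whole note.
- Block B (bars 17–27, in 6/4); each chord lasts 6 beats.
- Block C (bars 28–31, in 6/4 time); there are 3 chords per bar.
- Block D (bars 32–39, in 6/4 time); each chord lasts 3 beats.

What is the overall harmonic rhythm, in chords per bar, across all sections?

21/13 chords per bar

A: 16 bars of 6 beats is 96 beats; at 4 beats each that's 24 chords.
B: 11 bars of 6 beats is 66 beats; at 6 beats each that's 11 chords.
C: 4 bars of 6 beats is 24 beats; at 2 beats each that's 12 chords.
D: 8 bars of 6 beats is 48 beats; at 3 beats each that's 16 chords.
Overall: 63 chords over 39 bars → 63/39 = 21/13 chords per bar.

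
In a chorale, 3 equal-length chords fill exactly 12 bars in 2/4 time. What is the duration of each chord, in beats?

12 bars × 2 beats/bar = 24 beats total.
24 beats ÷ 3 chords = 8 beats per chord.

8 beats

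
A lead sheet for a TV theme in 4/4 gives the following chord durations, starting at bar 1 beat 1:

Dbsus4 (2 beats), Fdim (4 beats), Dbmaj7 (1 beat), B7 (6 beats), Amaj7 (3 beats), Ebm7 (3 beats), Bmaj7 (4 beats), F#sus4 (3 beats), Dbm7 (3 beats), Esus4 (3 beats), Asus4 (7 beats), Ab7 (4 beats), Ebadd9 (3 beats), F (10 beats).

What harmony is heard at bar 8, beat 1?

Beat 1 of bar 8 is beat (8−1)×4 + 1 = 29 overall.
Running totals: Dbsus4 ends at 2, Fdim ends at 6, Dbmaj7 ends at 7, B7 ends at 13, Amaj7 ends at 16, Ebm7 ends at 19, Bmaj7 ends at 23, F#sus4 ends at 26, Dbm7 ends at 29.
Beat 29 falls within Dbm7.

Dbm7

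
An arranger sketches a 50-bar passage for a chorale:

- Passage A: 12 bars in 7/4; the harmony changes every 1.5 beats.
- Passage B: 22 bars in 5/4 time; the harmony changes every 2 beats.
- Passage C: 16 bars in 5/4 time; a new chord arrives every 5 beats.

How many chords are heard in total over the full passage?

A: 12 bars × 7 beats = 84 beats; 1.5 beats/chord → 56 chords.
B: 22 bars × 5 beats = 110 beats; 2 beats/chord → 55 chords.
C: 16 bars × 5 beats = 80 beats; 5 beats/chord → 16 chords.
Total: 56 + 55 + 16 = 127.

127 chords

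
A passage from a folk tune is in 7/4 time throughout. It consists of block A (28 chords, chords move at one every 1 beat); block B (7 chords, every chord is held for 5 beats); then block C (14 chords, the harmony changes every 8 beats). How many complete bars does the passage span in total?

25 bars

A: 28 × 1 = 28 beats = 4 bars.
B: 7 × 5 = 35 beats = 5 bars.
C: 14 × 8 = 112 beats = 16 bars.
Total: 4 + 5 + 16 = 25 bars.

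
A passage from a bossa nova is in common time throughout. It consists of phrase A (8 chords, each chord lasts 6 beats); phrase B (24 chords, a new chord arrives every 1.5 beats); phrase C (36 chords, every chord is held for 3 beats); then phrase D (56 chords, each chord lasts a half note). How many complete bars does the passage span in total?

76 bars

A: 8 × 6 = 48 beats = 12 bars.
B: 24 × 1.5 = 36 beats = 9 bars.
C: 36 × 3 = 108 beats = 27 bars.
D: 56 × 2 = 112 beats = 28 bars.
Total: 12 + 9 + 27 + 28 = 76 bars.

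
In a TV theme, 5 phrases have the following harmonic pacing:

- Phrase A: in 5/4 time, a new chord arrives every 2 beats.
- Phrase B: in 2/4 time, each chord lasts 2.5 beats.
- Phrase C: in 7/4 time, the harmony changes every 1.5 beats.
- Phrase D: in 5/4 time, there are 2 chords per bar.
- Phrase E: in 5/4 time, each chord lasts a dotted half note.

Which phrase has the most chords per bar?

Phrase C

A: each chord is 2 beats in 5/4, so 2.5 per bar.
B: each chord is 2.5 beats in 2/4, so 0.8 per bar.
C: each chord is 1.5 beats in 7/4, so 14/3 per bar.
D: each chord is 2.5 beats in 5/4, so 2 per bar.
E: each chord is 3 beats in 5/4, so 5/3 per bar.
Fastest is C at 14/3 chords/bar.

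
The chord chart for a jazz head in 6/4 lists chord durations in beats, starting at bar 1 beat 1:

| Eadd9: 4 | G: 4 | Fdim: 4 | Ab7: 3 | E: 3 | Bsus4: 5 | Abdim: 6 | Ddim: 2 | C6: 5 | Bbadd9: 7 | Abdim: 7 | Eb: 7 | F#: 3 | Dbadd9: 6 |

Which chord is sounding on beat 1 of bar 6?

Beat 1 of bar 6 is beat (6−1)×6 + 1 = 31 overall.
Running totals: Eadd9 ends at 4, G ends at 8, Fdim ends at 12, Ab7 ends at 15, E ends at 18, Bsus4 ends at 23, Abdim ends at 29, Ddim ends at 31.
Beat 31 falls within Ddim.

Ddim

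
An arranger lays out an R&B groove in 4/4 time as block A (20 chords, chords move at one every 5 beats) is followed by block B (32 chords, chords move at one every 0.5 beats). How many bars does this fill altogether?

29 bars

A: 20 × 5 = 100 beats = 25 bars.
B: 32 × 0.5 = 16 beats = 4 bars.
Total: 25 + 4 = 29 bars.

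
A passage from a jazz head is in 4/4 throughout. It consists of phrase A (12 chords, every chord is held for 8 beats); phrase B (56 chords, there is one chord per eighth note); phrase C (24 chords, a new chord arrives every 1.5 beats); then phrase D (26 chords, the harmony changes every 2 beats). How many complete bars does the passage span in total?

53 bars

A: 12 × 8 = 96 beats = 24 bars.
B: 56 × 0.5 = 28 beats = 7 bars.
C: 24 × 1.5 = 36 beats = 9 bars.
D: 26 × 2 = 52 beats = 13 bars.
Total: 24 + 7 + 9 + 13 = 53 bars.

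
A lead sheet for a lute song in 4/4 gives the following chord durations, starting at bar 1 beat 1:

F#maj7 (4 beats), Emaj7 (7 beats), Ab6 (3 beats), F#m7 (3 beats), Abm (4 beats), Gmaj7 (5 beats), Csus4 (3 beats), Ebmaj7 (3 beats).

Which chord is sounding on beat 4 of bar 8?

Beat 4 of bar 8 is beat (8−1)×4 + 4 = 32 overall.
Running totals: F#maj7 ends at 4, Emaj7 ends at 11, Ab6 ends at 14, F#m7 ends at 17, Abm ends at 21, Gmaj7 ends at 26, Csus4 ends at 29, Ebmaj7 ends at 32.
Beat 32 falls within Ebmaj7.

Ebmaj7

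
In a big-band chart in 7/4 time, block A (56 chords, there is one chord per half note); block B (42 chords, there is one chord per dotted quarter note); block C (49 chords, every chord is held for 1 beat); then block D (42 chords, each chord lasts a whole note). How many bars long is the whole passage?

56 bars

A: 56 × 2 = 112 beats = 16 bars.
B: 42 × 1.5 = 63 beats = 9 bars.
C: 49 × 1 = 49 beats = 7 bars.
D: 42 × 4 = 168 beats = 24 bars.
Total: 16 + 9 + 7 + 24 = 56 bars.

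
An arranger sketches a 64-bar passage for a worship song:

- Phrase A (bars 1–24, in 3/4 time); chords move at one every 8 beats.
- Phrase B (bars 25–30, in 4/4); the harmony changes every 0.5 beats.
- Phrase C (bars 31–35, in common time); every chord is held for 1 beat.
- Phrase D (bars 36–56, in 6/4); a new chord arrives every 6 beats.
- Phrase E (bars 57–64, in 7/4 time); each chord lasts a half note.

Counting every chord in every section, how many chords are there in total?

A: 24·3 = 72 beats, 72/8 = 9 chords.
B: 6·4 = 24 beats, 24/0.5 = 48 chords.
C: 5·4 = 20 beats, 20/1 = 20 chords.
D: 21·6 = 126 beats, 126/6 = 21 chords.
E: 8·7 = 56 beats, 56/2 = 28 chords.
Total: 9 + 48 + 20 + 21 + 28 = 126.

126 chords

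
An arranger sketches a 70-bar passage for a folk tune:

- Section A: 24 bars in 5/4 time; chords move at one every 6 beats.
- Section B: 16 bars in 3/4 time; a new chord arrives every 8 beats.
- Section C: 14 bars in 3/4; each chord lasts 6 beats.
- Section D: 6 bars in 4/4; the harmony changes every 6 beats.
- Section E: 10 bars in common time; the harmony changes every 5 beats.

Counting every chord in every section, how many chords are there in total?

A has 120 beats and chords last 6 each, so 20 chords.
B has 48 beats and chords last 8 each, so 6 chords.
C has 42 beats and chords last 6 each, so 7 chords.
D has 24 beats and chords last 6 each, so 4 chords.
E has 40 beats and chords last 5 each, so 8 chords.
Total: 20 + 6 + 7 + 4 + 8 = 45.

45 chords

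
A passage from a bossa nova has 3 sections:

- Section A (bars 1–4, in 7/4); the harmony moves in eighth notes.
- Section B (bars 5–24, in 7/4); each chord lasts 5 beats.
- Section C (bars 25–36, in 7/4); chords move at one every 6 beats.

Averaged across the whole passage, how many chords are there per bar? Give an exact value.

49/18 chords per bar

A: 4 bars of 7 beats is 28 beats; at 0.5 beats each that's 56 chords.
B: 20 bars of 7 beats is 140 beats; at 5 beats each that's 28 chords.
C: 12 bars of 7 beats is 84 beats; at 6 beats each that's 14 chords.
Overall: 98 chords over 36 bars → 98/36 = 49/18 chords per bar.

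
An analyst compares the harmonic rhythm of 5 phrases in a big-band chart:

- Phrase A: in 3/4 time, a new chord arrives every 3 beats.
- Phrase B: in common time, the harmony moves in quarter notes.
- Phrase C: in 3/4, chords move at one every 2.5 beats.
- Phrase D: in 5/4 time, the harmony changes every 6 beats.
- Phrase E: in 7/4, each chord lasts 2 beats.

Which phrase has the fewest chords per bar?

Phrase D

A: 3/3 = 1 chord/bar.
B: 4/1 = 4 chords/bar.
C: 3/2.5 = 1.2 chords/bar.
D: 5/6 = 5/6 chords/bar.
E: 7/2 = 3.5 chords/bar.
Slowest is D at 5/6 chords/bar.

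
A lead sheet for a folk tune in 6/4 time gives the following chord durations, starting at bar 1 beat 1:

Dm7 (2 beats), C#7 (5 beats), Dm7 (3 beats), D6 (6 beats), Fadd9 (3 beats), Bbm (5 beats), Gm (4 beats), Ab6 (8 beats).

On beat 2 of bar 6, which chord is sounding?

Ab6

Beat 2 of bar 6 is beat (6−1)×6 + 2 = 32 overall.
Running totals: Dm7 ends at 2, C#7 ends at 7, Dm7 ends at 10, D6 ends at 16, Fadd9 ends at 19, Bbm ends at 24, Gm ends at 28, Ab6 ends at 36.
Beat 32 falls within Ab6.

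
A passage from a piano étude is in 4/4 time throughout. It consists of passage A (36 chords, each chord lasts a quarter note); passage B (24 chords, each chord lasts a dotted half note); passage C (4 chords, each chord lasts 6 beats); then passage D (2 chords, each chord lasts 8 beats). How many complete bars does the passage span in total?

37 bars

A: 36 × 1 = 36 beats = 9 bars.
B: 24 × 3 = 72 beats = 18 bars.
C: 4 × 6 = 24 beats = 6 bars.
D: 2 × 8 = 16 beats = 4 bars.
Total: 9 + 18 + 6 + 4 = 37 bars.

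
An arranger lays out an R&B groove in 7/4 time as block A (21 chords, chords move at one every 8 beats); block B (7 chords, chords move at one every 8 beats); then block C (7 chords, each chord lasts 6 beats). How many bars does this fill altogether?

38 bars

A: 21 × 8 = 168 beats = 24 bars.
B: 7 × 8 = 56 beats = 8 bars.
C: 7 × 6 = 42 beats = 6 bars.
Total: 24 + 8 + 6 = 38 bars.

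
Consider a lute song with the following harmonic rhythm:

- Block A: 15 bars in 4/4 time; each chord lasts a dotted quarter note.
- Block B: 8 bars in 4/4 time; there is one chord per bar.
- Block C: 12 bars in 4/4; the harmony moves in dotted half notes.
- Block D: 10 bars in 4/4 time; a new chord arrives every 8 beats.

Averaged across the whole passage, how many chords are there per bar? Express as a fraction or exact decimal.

A: 15 bars of 4 beats is 60 beats; at 1.5 beats each that's 40 chords.
B: 8 bars of 4 beats is 32 beats; at 4 beats each that's 8 chords.
C: 12 bars of 4 beats is 48 beats; at 3 beats each that's 16 chords.
D: 10 bars of 4 beats is 40 beats; at 8 beats each that's 5 chords.
Overall: 69 chords over 45 bars → 69/45 = 23/15 chords per bar.

23/15 chords per bar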